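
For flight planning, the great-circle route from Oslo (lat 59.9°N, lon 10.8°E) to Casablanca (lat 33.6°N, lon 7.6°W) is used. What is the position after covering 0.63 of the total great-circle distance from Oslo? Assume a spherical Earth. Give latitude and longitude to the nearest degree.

≈ lat 44°N, lon 3°W

Convert each endpoint to a unit vector on the sphere (x = cos φ cos λ, y = cos φ sin λ, z = sin φ).
The central angle between the endpoints is δ = arccos(p₁·p₂) ≈ 0.505 rad (28.9°).
Interpolate at f = 0.63 with slerp weights a = sin((1−f)δ)/sin δ ≈ 0.384, b = sin(fδ)/sin δ ≈ 0.647.
p = a·p₁ + b·p₂ ≈ (0.723, -0.035, 0.690); φ = arcsin(p_z) ≈ 43.63°, λ = atan2(p_y, p_x) ≈ -2.78°.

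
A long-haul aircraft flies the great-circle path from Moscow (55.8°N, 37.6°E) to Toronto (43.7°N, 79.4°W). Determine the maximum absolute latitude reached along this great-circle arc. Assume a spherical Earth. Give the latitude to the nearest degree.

≈ 67°N

The great circle lies in the plane with unit normal n̂ = (p₁ × p₂)/|p₁ × p₂|.
Here n̂_z ≈ -0.393; the vertex latitude is φ_max = arccos|n̂_z| ≈ 66.9°.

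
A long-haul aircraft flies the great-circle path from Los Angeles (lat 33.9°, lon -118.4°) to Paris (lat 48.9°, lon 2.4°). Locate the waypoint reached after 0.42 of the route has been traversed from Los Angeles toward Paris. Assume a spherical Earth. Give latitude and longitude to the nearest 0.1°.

≈ lat 57.7°, lon -81.3°

The haversine formula gives a central angle δ ≈ 1.429 rad (81.9°) between the endpoints.
Interpolate at f = 0.42 with slerp weights a = sin((1−f)δ)/sin δ ≈ 0.745, b = sin(fδ)/sin δ ≈ 0.571.
p = a·p₁ + b·p₂ ≈ (0.081, -0.528, 0.845); φ = arcsin(p_z) ≈ 57.71°, λ = atan2(p_y, p_x) ≈ -81.30°.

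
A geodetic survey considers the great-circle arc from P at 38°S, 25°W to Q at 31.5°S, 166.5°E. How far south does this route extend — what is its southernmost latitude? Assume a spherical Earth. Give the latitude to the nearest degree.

The great circle lies in the plane with unit normal n̂ = (p₁ × p₂)/|p₁ × p₂|.
Here n̂_z ≈ -0.142; the vertex latitude is φ_max = arccos|n̂_z| ≈ 81.8°.
Check via Clairaut: cos φ_max = |cos φ₁| · sin C = cos(38.0°)·sin(169.6°) ≈ 0.142, again giving ≈ 81.8°.

≈ 82°S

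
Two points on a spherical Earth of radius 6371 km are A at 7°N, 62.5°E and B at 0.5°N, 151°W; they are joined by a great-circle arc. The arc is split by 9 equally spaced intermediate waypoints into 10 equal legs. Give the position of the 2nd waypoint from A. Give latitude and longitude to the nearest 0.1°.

Write both endpoints as unit vectors p₁, p₂ with components (cos φ cos λ, cos φ sin λ, sin φ).
The central angle between the endpoints is δ = arccos(p₁·p₂) ≈ 2.544 rad (145.7°).
Interpolate at f = 2/10 with slerp weights a = sin((1−f)δ)/sin δ ≈ 1.589, b = sin(fδ)/sin δ ≈ 0.865.
p = a·p₁ + b·p₂ ≈ (-0.029, 0.979, 0.201); φ = arcsin(p_z) ≈ 11.61°, λ = atan2(p_y, p_x) ≈ 91.68°.

≈ 11.6°N, 91.7°E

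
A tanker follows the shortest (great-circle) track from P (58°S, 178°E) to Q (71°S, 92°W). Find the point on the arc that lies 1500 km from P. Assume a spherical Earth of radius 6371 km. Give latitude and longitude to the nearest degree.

≈ (68°S, 162°W)

Write both endpoints as unit vectors p₁, p₂ with components (cos φ cos λ, cos φ sin λ, sin φ).
The central angle between the endpoints is δ = arccos(p₁·p₂) ≈ 0.640 rad (36.7°). The total great-circle distance is δ·R ≈ 0.640 × 6371 ≈ 4080 km, so the target fraction is f = 1500/4080 ≈ 0.368.
Interpolate at f ≈ 0.368 with slerp weights a = sin((1−f)δ)/sin δ ≈ 0.659, b = sin(fδ)/sin δ ≈ 0.390.
p = a·p₁ + b·p₂ ≈ (-0.354, -0.115, -0.928); φ = arcsin(p_z) ≈ -68.17°, λ = atan2(p_y, p_x) ≈ -162.01°.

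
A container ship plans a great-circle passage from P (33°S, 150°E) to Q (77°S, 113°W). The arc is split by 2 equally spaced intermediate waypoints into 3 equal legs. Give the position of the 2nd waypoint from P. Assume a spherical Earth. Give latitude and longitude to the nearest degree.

≈ (69°S, 178°E)

Convert each endpoint to a unit vector on the sphere (x = cos φ cos λ, y = cos φ sin λ, z = sin φ).
The central angle between the endpoints is δ = arccos(p₁·p₂) ≈ 1.038 rad (59.5°).
Interpolate at f = 2/3 with slerp weights a = sin((1−f)δ)/sin δ ≈ 0.394, b = sin(fδ)/sin δ ≈ 0.741.
p = a·p₁ + b·p₂ ≈ (-0.351, 0.012, -0.936); φ = arcsin(p_z) ≈ -69.43°, λ = atan2(p_y, p_x) ≈ 178.09°.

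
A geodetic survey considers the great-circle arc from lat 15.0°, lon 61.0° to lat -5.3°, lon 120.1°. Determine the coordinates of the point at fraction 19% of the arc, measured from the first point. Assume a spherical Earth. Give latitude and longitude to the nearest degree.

≈ lat 12°, lon 73°

Convert each endpoint to a unit vector on the sphere (x = cos φ cos λ, y = cos φ sin λ, z = sin φ).
The central angle between the endpoints is δ = arccos(p₁·p₂) ≈ 1.081 rad (62.0°).
Interpolate at f = 0.19 with slerp weights a = sin((1−f)δ)/sin δ ≈ 0.870, b = sin(fδ)/sin δ ≈ 0.231.
p = a·p₁ + b·p₂ ≈ (0.292, 0.934, 0.204); φ = arcsin(p_z) ≈ 11.77°, λ = atan2(p_y, p_x) ≈ 72.64°.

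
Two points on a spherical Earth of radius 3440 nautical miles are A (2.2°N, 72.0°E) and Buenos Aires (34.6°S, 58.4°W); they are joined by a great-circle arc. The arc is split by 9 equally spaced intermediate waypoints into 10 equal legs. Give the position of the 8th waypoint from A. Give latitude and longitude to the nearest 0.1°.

Convert each endpoint to a unit vector on the sphere (x = cos φ cos λ, y = cos φ sin λ, z = sin φ).
The central angle between the endpoints is δ = arccos(p₁·p₂) ≈ 2.159 rad (123.7°).
Interpolate at f = 8/10 with slerp weights a = sin((1−f)δ)/sin δ ≈ 0.503, b = sin(fδ)/sin δ ≈ 1.187.
p = a·p₁ + b·p₂ ≈ (0.667, -0.354, -0.655); φ = arcsin(p_z) ≈ -40.91°, λ = atan2(p_y, p_x) ≈ -27.96°.

≈ (40.9°S, 28.0°W)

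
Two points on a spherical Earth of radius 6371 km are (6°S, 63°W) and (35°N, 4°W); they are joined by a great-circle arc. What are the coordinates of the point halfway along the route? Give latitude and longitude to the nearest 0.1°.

≈ (16.5°N, 36.6°W)

From cos δ = sin φ₁ sin φ₂ + cos φ₁ cos φ₂ cos Δλ, the central angle is δ ≈ 1.203 rad (68.9°).
Interpolate at f = 1/2 with slerp weights a = sin((1−f)δ)/sin δ ≈ 0.606, b = sin(fδ)/sin δ ≈ 0.606.
p = a·p₁ + b·p₂ ≈ (0.769, -0.572, 0.284); φ = arcsin(p_z) ≈ 16.53°, λ = atan2(p_y, p_x) ≈ -36.63°.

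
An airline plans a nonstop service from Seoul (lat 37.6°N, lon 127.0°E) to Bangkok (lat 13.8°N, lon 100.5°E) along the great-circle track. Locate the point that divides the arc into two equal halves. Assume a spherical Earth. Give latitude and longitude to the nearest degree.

≈ lat 26°N, lon 112°E

Convert each endpoint to a unit vector on the sphere (x = cos φ cos λ, y = cos φ sin λ, z = sin φ).
The central angle between the endpoints is δ = arccos(p₁·p₂) ≈ 0.584 rad (33.5°).
Interpolate at f = 1/2 with slerp weights a = sin((1−f)δ)/sin δ ≈ 0.522, b = sin(fδ)/sin δ ≈ 0.522.
p = a·p₁ + b·p₂ ≈ (-0.341, 0.829, 0.443); φ = arcsin(p_z) ≈ 26.30°, λ = atan2(p_y, p_x) ≈ 112.38°.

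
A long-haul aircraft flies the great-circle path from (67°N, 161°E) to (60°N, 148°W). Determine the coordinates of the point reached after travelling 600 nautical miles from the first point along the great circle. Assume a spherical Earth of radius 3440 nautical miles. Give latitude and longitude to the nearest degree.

≈ (66°N, 174°W)

The haversine formula gives a central angle δ ≈ 0.402 rad (23.1°) between the endpoints. The total great-circle distance is δ·R ≈ 0.402 × 3440 ≈ 1384 nmi, so the target fraction is f = 600/1384 ≈ 0.433.
Interpolate at f ≈ 0.433 with slerp weights a = sin((1−f)δ)/sin δ ≈ 0.577, b = sin(fδ)/sin δ ≈ 0.443.
p = a·p₁ + b·p₂ ≈ (-0.401, -0.044, 0.915); φ = arcsin(p_z) ≈ 66.20°, λ = atan2(p_y, p_x) ≈ -173.74°.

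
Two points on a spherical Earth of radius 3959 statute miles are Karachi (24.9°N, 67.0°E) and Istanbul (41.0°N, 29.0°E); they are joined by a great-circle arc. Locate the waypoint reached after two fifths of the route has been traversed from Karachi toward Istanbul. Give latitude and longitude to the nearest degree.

≈ (33°N, 54°E)

The haversine formula gives a central angle δ ≈ 0.617 rad (35.3°) between the endpoints.
Interpolate at f = 2/5 with slerp weights a = sin((1−f)δ)/sin δ ≈ 0.625, b = sin(fδ)/sin δ ≈ 0.422.
p = a·p₁ + b·p₂ ≈ (0.500, 0.677, 0.540); φ = arcsin(p_z) ≈ 32.70°, λ = atan2(p_y, p_x) ≈ 53.52°.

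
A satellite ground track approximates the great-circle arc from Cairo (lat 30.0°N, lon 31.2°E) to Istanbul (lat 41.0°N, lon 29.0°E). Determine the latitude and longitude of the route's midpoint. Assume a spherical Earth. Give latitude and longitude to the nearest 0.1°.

The haversine formula gives a central angle δ ≈ 0.194 rad (11.1°) between the endpoints.
Interpolate at f = 1/2 with slerp weights a = sin((1−f)δ)/sin δ ≈ 0.502, b = sin(fδ)/sin δ ≈ 0.502.
p = a·p₁ + b·p₂ ≈ (0.704, 0.409, 0.581); φ = arcsin(p_z) ≈ 35.50°, λ = atan2(p_y, p_x) ≈ 30.18°.

≈ lat 35.5°N, lon 30.2°E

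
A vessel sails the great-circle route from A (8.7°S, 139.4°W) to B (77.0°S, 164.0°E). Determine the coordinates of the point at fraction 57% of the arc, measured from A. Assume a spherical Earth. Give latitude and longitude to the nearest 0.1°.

≈ (49.9°S, 151.2°W)

Convert each endpoint to a unit vector on the sphere (x = cos φ cos λ, y = cos φ sin λ, z = sin φ).
The central angle between the endpoints is δ = arccos(p₁·p₂) ≈ 1.298 rad (74.3°).
Interpolate at f = 0.57 with slerp weights a = sin((1−f)δ)/sin δ ≈ 0.550, b = sin(fδ)/sin δ ≈ 0.700.
p = a·p₁ + b·p₂ ≈ (-0.564, -0.310, -0.765); φ = arcsin(p_z) ≈ -49.93°, λ = atan2(p_y, p_x) ≈ -151.18°.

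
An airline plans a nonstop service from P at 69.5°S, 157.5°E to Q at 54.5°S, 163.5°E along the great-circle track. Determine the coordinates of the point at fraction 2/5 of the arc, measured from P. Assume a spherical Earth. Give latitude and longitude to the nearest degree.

Write both endpoints as unit vectors p₁, p₂ with components (cos φ cos λ, cos φ sin λ, sin φ).
The central angle between the endpoints is δ = arccos(p₁·p₂) ≈ 0.266 rad (15.2°).
Interpolate at f = 2/5 with slerp weights a = sin((1−f)δ)/sin δ ≈ 0.605, b = sin(fδ)/sin δ ≈ 0.404.
p = a·p₁ + b·p₂ ≈ (-0.421, 0.148, -0.895); φ = arcsin(p_z) ≈ -63.53°, λ = atan2(p_y, p_x) ≈ 160.65°.

≈ 64°S, 161°E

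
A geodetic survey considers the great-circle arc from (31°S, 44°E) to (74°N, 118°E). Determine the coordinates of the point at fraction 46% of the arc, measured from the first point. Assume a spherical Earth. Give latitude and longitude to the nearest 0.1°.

≈ (20.3°N, 58.5°E)

Write both endpoints as unit vectors p₁, p₂ with components (cos φ cos λ, cos φ sin λ, sin φ).
The central angle between the endpoints is δ = arccos(p₁·p₂) ≈ 2.015 rad (115.5°).
Interpolate at f = 0.46 with slerp weights a = sin((1−f)δ)/sin δ ≈ 0.981, b = sin(fδ)/sin δ ≈ 0.886.
p = a·p₁ + b·p₂ ≈ (0.490, 0.800, 0.346); φ = arcsin(p_z) ≈ 20.26°, λ = atan2(p_y, p_x) ≈ 58.49°.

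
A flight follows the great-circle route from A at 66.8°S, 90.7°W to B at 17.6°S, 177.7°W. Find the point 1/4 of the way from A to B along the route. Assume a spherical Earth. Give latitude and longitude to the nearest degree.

≈ 62°S, 132°W

Write both endpoints as unit vectors p₁, p₂ with components (cos φ cos λ, cos φ sin λ, sin φ).
The central angle between the endpoints is δ = arccos(p₁·p₂) ≈ 1.269 rad (72.7°).
Interpolate at f = 1/4 with slerp weights a = sin((1−f)δ)/sin δ ≈ 0.853, b = sin(fδ)/sin δ ≈ 0.327.
p = a·p₁ + b·p₂ ≈ (-0.315, -0.348, -0.883); φ = arcsin(p_z) ≈ -61.97°, λ = atan2(p_y, p_x) ≈ -132.13°.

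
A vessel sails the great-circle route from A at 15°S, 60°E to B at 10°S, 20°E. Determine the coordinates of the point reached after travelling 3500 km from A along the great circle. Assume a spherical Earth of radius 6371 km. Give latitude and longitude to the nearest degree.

≈ 11°S, 28°E

Write both endpoints as unit vectors p₁, p₂ with components (cos φ cos λ, cos φ sin λ, sin φ).
The central angle between the endpoints is δ = arccos(p₁·p₂) ≈ 0.686 rad (39.3°). The total great-circle distance is δ·R ≈ 0.686 × 6371 ≈ 4372 km, so the target fraction is f = 3500/4372 ≈ 0.801.
Interpolate at f ≈ 0.801 with slerp weights a = sin((1−f)δ)/sin δ ≈ 0.215, b = sin(fδ)/sin δ ≈ 0.824.
p = a·p₁ + b·p₂ ≈ (0.867, 0.458, -0.199); φ = arcsin(p_z) ≈ -11.47°, λ = atan2(p_y, p_x) ≈ 27.84°.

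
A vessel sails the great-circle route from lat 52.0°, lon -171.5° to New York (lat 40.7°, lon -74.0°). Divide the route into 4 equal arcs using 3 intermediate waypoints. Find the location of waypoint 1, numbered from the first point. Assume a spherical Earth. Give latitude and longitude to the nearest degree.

Convert each endpoint to a unit vector on the sphere (x = cos φ cos λ, y = cos φ sin λ, z = sin φ).
The central angle between the endpoints is δ = arccos(p₁·p₂) ≈ 1.101 rad (63.1°).
Interpolate at f = 1/4 with slerp weights a = sin((1−f)δ)/sin δ ≈ 0.824, b = sin(fδ)/sin δ ≈ 0.305.
p = a·p₁ + b·p₂ ≈ (-0.438, -0.297, 0.848); φ = arcsin(p_z) ≈ 58.03°, λ = atan2(p_y, p_x) ≈ -145.86°.

≈ lat 58°, lon -146°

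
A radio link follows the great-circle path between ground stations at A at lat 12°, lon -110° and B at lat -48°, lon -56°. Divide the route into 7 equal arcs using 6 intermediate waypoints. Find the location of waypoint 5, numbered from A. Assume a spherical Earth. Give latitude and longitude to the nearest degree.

≈ lat -33°, lon -77°

Convert each endpoint to a unit vector on the sphere (x = cos φ cos λ, y = cos φ sin λ, z = sin φ).
The central angle between the endpoints is δ = arccos(p₁·p₂) ≈ 1.339 rad (76.7°).
Interpolate at f = 5/7 with slerp weights a = sin((1−f)δ)/sin δ ≈ 0.383, b = sin(fδ)/sin δ ≈ 0.839.
p = a·p₁ + b·p₂ ≈ (0.186, -0.818, -0.544); φ = arcsin(p_z) ≈ -32.97°, λ = atan2(p_y, p_x) ≈ -77.20°.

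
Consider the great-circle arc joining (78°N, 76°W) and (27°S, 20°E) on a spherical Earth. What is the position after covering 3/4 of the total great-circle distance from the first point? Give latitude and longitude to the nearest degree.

The haversine formula gives a central angle δ ≈ 2.053 rad (117.6°) between the endpoints.
Interpolate at f = 3/4 with slerp weights a = sin((1−f)δ)/sin δ ≈ 0.554, b = sin(fδ)/sin δ ≈ 1.128.
p = a·p₁ + b·p₂ ≈ (0.972, 0.232, 0.030); φ = arcsin(p_z) ≈ 1.71°, λ = atan2(p_y, p_x) ≈ 13.42°.

≈ (2°N, 13°E)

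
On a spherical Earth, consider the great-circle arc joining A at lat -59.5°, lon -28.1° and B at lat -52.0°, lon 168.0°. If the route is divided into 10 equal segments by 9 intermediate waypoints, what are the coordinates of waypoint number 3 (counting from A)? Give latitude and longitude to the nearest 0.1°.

Write both endpoints as unit vectors p₁, p₂ with components (cos φ cos λ, cos φ sin λ, sin φ).
The central angle between the endpoints is δ = arccos(p₁·p₂) ≈ 1.182 rad (67.7°).
Interpolate at f = 3/10 with slerp weights a = sin((1−f)δ)/sin δ ≈ 0.796, b = sin(fδ)/sin δ ≈ 0.375.
p = a·p₁ + b·p₂ ≈ (0.130, -0.142, -0.981); φ = arcsin(p_z) ≈ -78.88°, λ = atan2(p_y, p_x) ≈ -47.51°.

≈ lat -78.9°, lon -47.5°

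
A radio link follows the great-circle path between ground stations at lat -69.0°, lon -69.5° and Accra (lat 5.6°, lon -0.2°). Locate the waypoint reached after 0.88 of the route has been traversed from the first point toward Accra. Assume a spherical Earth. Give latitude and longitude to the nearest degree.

From cos δ = sin φ₁ sin φ₂ + cos φ₁ cos φ₂ cos Δλ, the central angle is δ ≈ 1.536 rad (88.0°).
Interpolate at f = 0.88 with slerp weights a = sin((1−f)δ)/sin δ ≈ 0.183, b = sin(fδ)/sin δ ≈ 0.977.
p = a·p₁ + b·p₂ ≈ (0.995, -0.065, -0.076); φ = arcsin(p_z) ≈ -4.35°, λ = atan2(p_y, p_x) ≈ -3.73°.

≈ lat -4°, lon -4°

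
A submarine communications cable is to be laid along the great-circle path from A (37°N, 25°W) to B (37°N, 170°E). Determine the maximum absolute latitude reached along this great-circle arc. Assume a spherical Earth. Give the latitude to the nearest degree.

The great circle lies in the plane with unit normal n̂ = (p₁ × p₂)/|p₁ × p₂|.
Here n̂_z ≈ -0.171; the vertex latitude is φ_max = arccos|n̂_z| ≈ 80.2°.
Check via Clairaut: cos φ_max = |cos φ₁| · sin C = cos(37.0°)·sin(12.3°) ≈ 0.171, again giving ≈ 80.2°.

≈ 80°N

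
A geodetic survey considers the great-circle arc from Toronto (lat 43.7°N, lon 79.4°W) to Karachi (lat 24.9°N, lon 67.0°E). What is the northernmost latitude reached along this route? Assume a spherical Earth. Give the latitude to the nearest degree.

≈ 68°N

The great circle lies in the plane with unit normal n̂ = (p₁ × p₂)/|p₁ × p₂|.
Here n̂_z ≈ +0.375; the vertex latitude is φ_max = arccos|n̂_z| ≈ 68.0°.
Check via Clairaut: cos φ_max = |cos φ₁| · sin C = cos(43.7°)·sin(31.3°) ≈ 0.375, again giving ≈ 68.0°.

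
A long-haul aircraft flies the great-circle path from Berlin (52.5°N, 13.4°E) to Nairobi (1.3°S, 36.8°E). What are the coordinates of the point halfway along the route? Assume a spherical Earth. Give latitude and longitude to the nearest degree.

Write both endpoints as unit vectors p₁, p₂ with components (cos φ cos λ, cos φ sin λ, sin φ).
The central angle between the endpoints is δ = arccos(p₁·p₂) ≈ 1.000 rad (57.3°).
Interpolate at f = 1/2 with slerp weights a = sin((1−f)δ)/sin δ ≈ 0.570, b = sin(fδ)/sin δ ≈ 0.570.
p = a·p₁ + b·p₂ ≈ (0.793, 0.422, 0.439); φ = arcsin(p_z) ≈ 26.04°, λ = atan2(p_y, p_x) ≈ 27.98°.

≈ 26°N, 28°E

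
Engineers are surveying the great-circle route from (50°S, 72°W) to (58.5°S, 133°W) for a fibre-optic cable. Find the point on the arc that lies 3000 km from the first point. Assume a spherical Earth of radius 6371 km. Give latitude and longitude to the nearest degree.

Convert each endpoint to a unit vector on the sphere (x = cos φ cos λ, y = cos φ sin λ, z = sin φ).
The central angle between the endpoints is δ = arccos(p₁·p₂) ≈ 0.616 rad (35.3°). The total great-circle distance is δ·R ≈ 0.616 × 6371 ≈ 3927 km, so the target fraction is f = 3000/3927 ≈ 0.764.
Interpolate at f ≈ 0.764 with slerp weights a = sin((1−f)δ)/sin δ ≈ 0.251, b = sin(fδ)/sin δ ≈ 0.785.
p = a·p₁ + b·p₂ ≈ (-0.230, -0.453, -0.861); φ = arcsin(p_z) ≈ -59.46°, λ = atan2(p_y, p_x) ≈ -116.89°.

≈ (59°S, 117°W)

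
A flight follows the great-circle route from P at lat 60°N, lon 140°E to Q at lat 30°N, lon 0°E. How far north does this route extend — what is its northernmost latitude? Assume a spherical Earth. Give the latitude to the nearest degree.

The great circle lies in the plane with unit normal n̂ = (p₁ × p₂)/|p₁ × p₂|.
Here n̂_z ≈ -0.280; the vertex latitude is φ_max = arccos|n̂_z| ≈ 73.8°.
Check via Clairaut: cos φ_max = |cos φ₁| · sin C = cos(60.0°)·sin(34.0°) ≈ 0.280, again giving ≈ 73.8°.

≈ 74°N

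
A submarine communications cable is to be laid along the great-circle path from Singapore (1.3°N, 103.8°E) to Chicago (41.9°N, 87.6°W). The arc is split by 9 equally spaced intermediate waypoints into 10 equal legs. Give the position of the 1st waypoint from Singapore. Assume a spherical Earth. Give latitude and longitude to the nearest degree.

Write both endpoints as unit vectors p₁, p₂ with components (cos φ cos λ, cos φ sin λ, sin φ).
The central angle between the endpoints is δ = arccos(p₁·p₂) ≈ 2.366 rad (135.6°).
Interpolate at f = 1/10 with slerp weights a = sin((1−f)δ)/sin δ ≈ 1.211, b = sin(fδ)/sin δ ≈ 0.335.
p = a·p₁ + b·p₂ ≈ (-0.278, 0.927, 0.251); φ = arcsin(p_z) ≈ 14.55°, λ = atan2(p_y, p_x) ≈ 106.72°.

≈ 15°N, 107°E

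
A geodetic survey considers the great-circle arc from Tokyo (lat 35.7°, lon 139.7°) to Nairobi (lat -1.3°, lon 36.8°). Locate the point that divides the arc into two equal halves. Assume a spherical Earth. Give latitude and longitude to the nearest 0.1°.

≈ lat 26.2°, lon 80.8°

From cos δ = sin φ₁ sin φ₂ + cos φ₁ cos φ₂ cos Δλ, the central angle is δ ≈ 1.767 rad (101.2°).
Interpolate at f = 1/2 with slerp weights a = sin((1−f)δ)/sin δ ≈ 0.788, b = sin(fδ)/sin δ ≈ 0.788.
p = a·p₁ + b·p₂ ≈ (0.143, 0.886, 0.442); φ = arcsin(p_z) ≈ 26.22°, λ = atan2(p_y, p_x) ≈ 80.84°.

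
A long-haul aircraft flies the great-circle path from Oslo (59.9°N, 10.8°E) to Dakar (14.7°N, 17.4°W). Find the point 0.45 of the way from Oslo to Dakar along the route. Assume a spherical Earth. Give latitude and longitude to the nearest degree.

≈ 40°N, 7°W

Write both endpoints as unit vectors p₁, p₂ with components (cos φ cos λ, cos φ sin λ, sin φ).
The central angle between the endpoints is δ = arccos(p₁·p₂) ≈ 0.867 rad (49.7°).
Interpolate at f = 0.45 with slerp weights a = sin((1−f)δ)/sin δ ≈ 0.602, b = sin(fδ)/sin δ ≈ 0.499.
p = a·p₁ + b·p₂ ≈ (0.757, -0.088, 0.647); φ = arcsin(p_z) ≈ 40.35°, λ = atan2(p_y, p_x) ≈ -6.61°.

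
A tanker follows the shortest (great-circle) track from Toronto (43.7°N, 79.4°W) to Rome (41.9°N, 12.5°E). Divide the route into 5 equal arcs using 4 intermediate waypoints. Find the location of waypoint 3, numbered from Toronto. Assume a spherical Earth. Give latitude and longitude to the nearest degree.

≈ 52°N, 22°W

Convert each endpoint to a unit vector on the sphere (x = cos φ cos λ, y = cos φ sin λ, z = sin φ).
The central angle between the endpoints is δ = arccos(p₁·p₂) ≈ 1.111 rad (63.7°).
Interpolate at f = 3/5 with slerp weights a = sin((1−f)δ)/sin δ ≈ 0.480, b = sin(fδ)/sin δ ≈ 0.690.
p = a·p₁ + b·p₂ ≈ (0.565, -0.230, 0.792); φ = arcsin(p_z) ≈ 52.40°, λ = atan2(p_y, p_x) ≈ -22.12°.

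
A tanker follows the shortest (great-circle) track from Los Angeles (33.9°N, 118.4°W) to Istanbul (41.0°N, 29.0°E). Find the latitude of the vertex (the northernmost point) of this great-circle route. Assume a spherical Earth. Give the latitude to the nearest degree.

≈ 70°N

The great circle lies in the plane with unit normal n̂ = (p₁ × p₂)/|p₁ × p₂|.
Here n̂_z ≈ +0.342; the vertex latitude is φ_max = arccos|n̂_z| ≈ 70.0°.
Check via Clairaut: cos φ_max = |cos φ₁| · sin C = cos(33.9°)·sin(24.3°) ≈ 0.342, again giving ≈ 70.0°.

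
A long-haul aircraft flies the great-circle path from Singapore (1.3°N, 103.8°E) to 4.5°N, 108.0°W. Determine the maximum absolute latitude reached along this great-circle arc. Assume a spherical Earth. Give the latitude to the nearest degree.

The great circle lies in the plane with unit normal n̂ = (p₁ × p₂)/|p₁ × p₂|.
Here n̂_z ≈ +0.983; the vertex latitude is φ_max = arccos|n̂_z| ≈ 10.6°.
Check via Clairaut: cos φ_max = |cos φ₁| · sin C = cos(1.3°)·sin(79.5°) ≈ 0.983, again giving ≈ 10.6°.

≈ 11°N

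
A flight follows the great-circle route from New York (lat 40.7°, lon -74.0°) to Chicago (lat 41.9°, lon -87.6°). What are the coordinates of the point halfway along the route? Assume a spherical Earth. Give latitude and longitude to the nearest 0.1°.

≈ lat 41.5°, lon -80.7°

From cos δ = sin φ₁ sin φ₂ + cos φ₁ cos φ₂ cos Δλ, the central angle is δ ≈ 0.179 rad (10.3°).
Interpolate at f = 1/2 with slerp weights a = sin((1−f)δ)/sin δ ≈ 0.502, b = sin(fδ)/sin δ ≈ 0.502.
p = a·p₁ + b·p₂ ≈ (0.121, -0.739, 0.663); φ = arcsin(p_z) ≈ 41.50°, λ = atan2(p_y, p_x) ≈ -80.74°.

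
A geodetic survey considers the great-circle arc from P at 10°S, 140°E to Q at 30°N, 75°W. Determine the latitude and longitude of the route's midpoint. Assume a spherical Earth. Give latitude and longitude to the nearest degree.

≈ 30°N, 159°W

Write both endpoints as unit vectors p₁, p₂ with components (cos φ cos λ, cos φ sin λ, sin φ).
The central angle between the endpoints is δ = arccos(p₁·p₂) ≈ 2.474 rad (141.8°).
Interpolate at f = 1/2 with slerp weights a = sin((1−f)δ)/sin δ ≈ 1.527, b = sin(fδ)/sin δ ≈ 1.527.
p = a·p₁ + b·p₂ ≈ (-0.809, -0.311, 0.498); φ = arcsin(p_z) ≈ 29.88°, λ = atan2(p_y, p_x) ≈ -159.01°.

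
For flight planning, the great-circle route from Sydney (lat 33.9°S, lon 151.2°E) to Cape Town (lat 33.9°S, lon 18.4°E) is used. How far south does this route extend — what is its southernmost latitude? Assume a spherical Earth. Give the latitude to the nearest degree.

≈ 59°S

The great circle lies in the plane with unit normal n̂ = (p₁ × p₂)/|p₁ × p₂|.
Here n̂_z ≈ -0.512; the vertex latitude is φ_max = arccos|n̂_z| ≈ 59.2°.
Check via Clairaut: cos φ_max = |cos φ₁| · sin C = cos(33.9°)·sin(141.9°) ≈ 0.512, again giving ≈ 59.2°.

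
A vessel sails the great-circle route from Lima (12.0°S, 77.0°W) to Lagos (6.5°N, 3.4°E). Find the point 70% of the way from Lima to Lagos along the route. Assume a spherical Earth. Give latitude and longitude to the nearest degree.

Convert each endpoint to a unit vector on the sphere (x = cos φ cos λ, y = cos φ sin λ, z = sin φ).
The central angle between the endpoints is δ = arccos(p₁·p₂) ≈ 1.432 rad (82.0°).
Interpolate at f = 0.70 with slerp weights a = sin((1−f)δ)/sin δ ≈ 0.421, b = sin(fδ)/sin δ ≈ 0.851.
p = a·p₁ + b·p₂ ≈ (0.936, -0.351, 0.009); φ = arcsin(p_z) ≈ 0.51°, λ = atan2(p_y, p_x) ≈ -20.53°.

≈ (1°N, 21°W)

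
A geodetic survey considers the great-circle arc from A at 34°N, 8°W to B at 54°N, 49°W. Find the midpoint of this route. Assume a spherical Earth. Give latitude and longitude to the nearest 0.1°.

Convert each endpoint to a unit vector on the sphere (x = cos φ cos λ, y = cos φ sin λ, z = sin φ).
The central angle between the endpoints is δ = arccos(p₁·p₂) ≈ 0.609 rad (34.9°).
Interpolate at f = 1/2 with slerp weights a = sin((1−f)δ)/sin δ ≈ 0.524, b = sin(fδ)/sin δ ≈ 0.524.
p = a·p₁ + b·p₂ ≈ (0.632, -0.293, 0.717); φ = arcsin(p_z) ≈ 45.82°, λ = atan2(p_y, p_x) ≈ -24.86°.

≈ 45.8°N, 24.9°W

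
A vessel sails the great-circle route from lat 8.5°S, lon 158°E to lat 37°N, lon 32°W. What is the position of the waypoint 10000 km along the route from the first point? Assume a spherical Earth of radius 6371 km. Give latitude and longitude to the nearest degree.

Convert each endpoint to a unit vector on the sphere (x = cos φ cos λ, y = cos φ sin λ, z = sin φ).
The central angle between the endpoints is δ = arccos(p₁·p₂) ≈ 2.620 rad (150.1°). The total great-circle distance is δ·R ≈ 2.620 × 6371 ≈ 16689 km, so the target fraction is f = 10000/16689 ≈ 0.599.
Interpolate at f ≈ 0.599 with slerp weights a = sin((1−f)δ)/sin δ ≈ 1.740, b = sin(fδ)/sin δ ≈ 2.006.
p = a·p₁ + b·p₂ ≈ (-0.237, -0.204, 0.950); φ = arcsin(p_z) ≈ 71.77°, λ = atan2(p_y, p_x) ≈ -139.23°.

≈ lat 72°N, lon 139°W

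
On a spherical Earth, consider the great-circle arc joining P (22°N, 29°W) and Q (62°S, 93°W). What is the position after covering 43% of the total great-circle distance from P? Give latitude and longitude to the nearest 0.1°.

≈ (16.6°S, 46.4°W)

Write both endpoints as unit vectors p₁, p₂ with components (cos φ cos λ, cos φ sin λ, sin φ).
The central angle between the endpoints is δ = arccos(p₁·p₂) ≈ 1.711 rad (98.0°).
Interpolate at f = 0.43 with slerp weights a = sin((1−f)δ)/sin δ ≈ 0.836, b = sin(fδ)/sin δ ≈ 0.678.
p = a·p₁ + b·p₂ ≈ (0.661, -0.694, -0.285); φ = arcsin(p_z) ≈ -16.58°, λ = atan2(p_y, p_x) ≈ -46.36°.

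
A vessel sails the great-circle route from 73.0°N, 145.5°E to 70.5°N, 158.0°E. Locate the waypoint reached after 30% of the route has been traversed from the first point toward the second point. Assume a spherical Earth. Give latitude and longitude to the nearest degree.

≈ 72°N, 150°E

Write both endpoints as unit vectors p₁, p₂ with components (cos φ cos λ, cos φ sin λ, sin φ).
The central angle between the endpoints is δ = arccos(p₁·p₂) ≈ 0.081 rad (4.6°).
Interpolate at f = 0.30 with slerp weights a = sin((1−f)δ)/sin δ ≈ 0.700, b = sin(fδ)/sin δ ≈ 0.300.
p = a·p₁ + b·p₂ ≈ (-0.262, 0.154, 0.953); φ = arcsin(p_z) ≈ 72.34°, λ = atan2(p_y, p_x) ≈ 149.60°.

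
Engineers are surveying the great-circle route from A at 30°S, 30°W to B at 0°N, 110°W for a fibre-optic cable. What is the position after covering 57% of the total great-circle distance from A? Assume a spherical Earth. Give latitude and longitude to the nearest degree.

Write both endpoints as unit vectors p₁, p₂ with components (cos φ cos λ, cos φ sin λ, sin φ).
The central angle between the endpoints is δ = arccos(p₁·p₂) ≈ 1.420 rad (81.4°).
Interpolate at f = 0.57 with slerp weights a = sin((1−f)δ)/sin δ ≈ 0.580, b = sin(fδ)/sin δ ≈ 0.732.
p = a·p₁ + b·p₂ ≈ (0.185, -0.939, -0.290); φ = arcsin(p_z) ≈ -16.85°, λ = atan2(p_y, p_x) ≈ -78.88°.

≈ 17°S, 79°W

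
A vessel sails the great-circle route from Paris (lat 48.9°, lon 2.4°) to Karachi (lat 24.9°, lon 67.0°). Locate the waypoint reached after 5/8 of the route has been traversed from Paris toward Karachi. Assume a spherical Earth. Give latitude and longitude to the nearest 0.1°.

≈ lat 37.9°, lon 48.1°

Write both endpoints as unit vectors p₁, p₂ with components (cos φ cos λ, cos φ sin λ, sin φ).
The central angle between the endpoints is δ = arccos(p₁·p₂) ≈ 0.961 rad (55.0°).
Interpolate at f = 5/8 with slerp weights a = sin((1−f)δ)/sin δ ≈ 0.430, b = sin(fδ)/sin δ ≈ 0.689.
p = a·p₁ + b·p₂ ≈ (0.527, 0.587, 0.614); φ = arcsin(p_z) ≈ 37.90°, λ = atan2(p_y, p_x) ≈ 48.11°.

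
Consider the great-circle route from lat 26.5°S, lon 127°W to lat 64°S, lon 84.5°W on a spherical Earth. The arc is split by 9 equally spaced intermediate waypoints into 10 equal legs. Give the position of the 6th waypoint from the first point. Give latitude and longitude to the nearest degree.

From cos δ = sin φ₁ sin φ₂ + cos φ₁ cos φ₂ cos Δλ, the central angle is δ ≈ 0.809 rad (46.3°).
Interpolate at f = 6/10 with slerp weights a = sin((1−f)δ)/sin δ ≈ 0.439, b = sin(fδ)/sin δ ≈ 0.645.
p = a·p₁ + b·p₂ ≈ (-0.210, -0.595, -0.776); φ = arcsin(p_z) ≈ -50.86°, λ = atan2(p_y, p_x) ≈ -109.39°.

≈ lat 51°S, lon 109°W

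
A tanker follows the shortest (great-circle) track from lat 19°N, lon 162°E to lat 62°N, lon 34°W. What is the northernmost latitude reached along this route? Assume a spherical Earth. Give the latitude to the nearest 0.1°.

The great circle lies in the plane with unit normal n̂ = (p₁ × p₂)/|p₁ × p₂|.
Here n̂_z ≈ +0.124; the vertex latitude is φ_max = arccos|n̂_z| ≈ 82.9°.
Check via Clairaut: cos φ_max = |cos φ₁| · sin C = cos(19.0°)·sin(7.5°) ≈ 0.124, again giving ≈ 82.9°.

≈ 82.9°N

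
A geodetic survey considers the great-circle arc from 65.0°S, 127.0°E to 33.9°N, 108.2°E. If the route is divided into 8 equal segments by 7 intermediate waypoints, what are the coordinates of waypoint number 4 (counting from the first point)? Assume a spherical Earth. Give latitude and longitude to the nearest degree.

≈ 16°S, 115°E

From cos δ = sin φ₁ sin φ₂ + cos φ₁ cos φ₂ cos Δλ, the central angle is δ ≈ 1.745 rad (100.0°).
Interpolate at f = 4/8 with slerp weights a = sin((1−f)δ)/sin δ ≈ 0.778, b = sin(fδ)/sin δ ≈ 0.778.
p = a·p₁ + b·p₂ ≈ (-0.399, 0.876, -0.271); φ = arcsin(p_z) ≈ -15.73°, λ = atan2(p_y, p_x) ≈ 114.52°.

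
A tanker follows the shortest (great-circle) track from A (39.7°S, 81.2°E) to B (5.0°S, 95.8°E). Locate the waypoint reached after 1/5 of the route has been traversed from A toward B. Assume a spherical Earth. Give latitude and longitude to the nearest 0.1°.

≈ (32.9°S, 84.9°E)

Write both endpoints as unit vectors p₁, p₂ with components (cos φ cos λ, cos φ sin λ, sin φ).
The central angle between the endpoints is δ = arccos(p₁·p₂) ≈ 0.648 rad (37.1°).
Interpolate at f = 1/5 with slerp weights a = sin((1−f)δ)/sin δ ≈ 0.821, b = sin(fδ)/sin δ ≈ 0.214.
p = a·p₁ + b·p₂ ≈ (0.075, 0.836, -0.543); φ = arcsin(p_z) ≈ -32.89°, λ = atan2(p_y, p_x) ≈ 84.87°.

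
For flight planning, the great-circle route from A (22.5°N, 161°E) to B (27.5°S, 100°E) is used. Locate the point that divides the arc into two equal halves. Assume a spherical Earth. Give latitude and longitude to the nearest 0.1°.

≈ (2.9°S, 131.2°E)

Write both endpoints as unit vectors p₁, p₂ with components (cos φ cos λ, cos φ sin λ, sin φ).
The central angle between the endpoints is δ = arccos(p₁·p₂) ≈ 1.348 rad (77.3°).
Interpolate at f = 1/2 with slerp weights a = sin((1−f)δ)/sin δ ≈ 0.640, b = sin(fδ)/sin δ ≈ 0.640.
p = a·p₁ + b·p₂ ≈ (-0.658, 0.752, -0.051); φ = arcsin(p_z) ≈ -2.90°, λ = atan2(p_y, p_x) ≈ 131.19°.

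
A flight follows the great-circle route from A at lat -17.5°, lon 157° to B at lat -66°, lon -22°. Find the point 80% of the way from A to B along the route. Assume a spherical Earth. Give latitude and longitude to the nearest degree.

Write both endpoints as unit vectors p₁, p₂ with components (cos φ cos λ, cos φ sin λ, sin φ).
The central angle between the endpoints is δ = arccos(p₁·p₂) ≈ 1.684 rad (96.5°).
Interpolate at f = 0.80 with slerp weights a = sin((1−f)δ)/sin δ ≈ 0.333, b = sin(fδ)/sin δ ≈ 0.981.
p = a·p₁ + b·p₂ ≈ (0.078, -0.026, -0.997); φ = arcsin(p_z) ≈ -85.29°, λ = atan2(p_y, p_x) ≈ -18.14°.

≈ lat -85°, lon -18°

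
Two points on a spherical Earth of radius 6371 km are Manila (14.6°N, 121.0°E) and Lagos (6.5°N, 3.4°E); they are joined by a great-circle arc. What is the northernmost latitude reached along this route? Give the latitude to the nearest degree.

The great circle lies in the plane with unit normal n̂ = (p₁ × p₂)/|p₁ × p₂|.
Here n̂_z ≈ -0.937; the vertex latitude is φ_max = arccos|n̂_z| ≈ 20.4°.
Check via Clairaut: cos φ_max = |cos φ₁| · sin C = cos(14.6°)·sin(75.6°) ≈ 0.937, again giving ≈ 20.4°.

≈ 20°N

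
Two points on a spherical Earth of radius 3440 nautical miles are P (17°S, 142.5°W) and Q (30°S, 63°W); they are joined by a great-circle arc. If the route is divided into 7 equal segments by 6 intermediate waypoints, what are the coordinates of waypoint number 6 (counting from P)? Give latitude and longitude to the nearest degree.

≈ (31°S, 75°W)

Write both endpoints as unit vectors p₁, p₂ with components (cos φ cos λ, cos φ sin λ, sin φ).
The central angle between the endpoints is δ = arccos(p₁·p₂) ≈ 1.269 rad (72.7°).
Interpolate at f = 6/7 with slerp weights a = sin((1−f)δ)/sin δ ≈ 0.189, b = sin(fδ)/sin δ ≈ 0.928.
p = a·p₁ + b·p₂ ≈ (0.221, -0.826, -0.519); φ = arcsin(p_z) ≈ -31.26°, λ = atan2(p_y, p_x) ≈ -74.99°.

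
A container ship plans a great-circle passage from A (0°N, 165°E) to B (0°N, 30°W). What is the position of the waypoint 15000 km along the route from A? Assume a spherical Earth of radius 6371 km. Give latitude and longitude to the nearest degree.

Convert each endpoint to a unit vector on the sphere (x = cos φ cos λ, y = cos φ sin λ, z = sin φ).
The central angle between the endpoints is δ = arccos(p₁·p₂) ≈ 2.880 rad (165.0°). The total great-circle distance is δ·R ≈ 2.880 × 6371 ≈ 18347 km, so the target fraction is f = 15000/18347 ≈ 0.818.
Interpolate at f ≈ 0.818 with slerp weights a = sin((1−f)δ)/sin δ ≈ 1.938, b = sin(fδ)/sin δ ≈ 2.737.
p = a·p₁ + b·p₂ ≈ (0.498, -0.867, 0.000); φ = arcsin(p_z) ≈ 0.00°, λ = atan2(p_y, p_x) ≈ -60.10°.

≈ (0°N, 60°W)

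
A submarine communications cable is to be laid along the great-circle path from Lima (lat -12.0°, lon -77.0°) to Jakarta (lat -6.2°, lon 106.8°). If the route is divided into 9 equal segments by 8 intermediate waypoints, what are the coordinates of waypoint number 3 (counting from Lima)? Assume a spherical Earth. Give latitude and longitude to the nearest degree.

From cos δ = sin φ₁ sin φ₂ + cos φ₁ cos φ₂ cos Δλ, the central angle is δ ≈ 2.817 rad (161.4°).
Interpolate at f = 3/9 with slerp weights a = sin((1−f)δ)/sin δ ≈ 2.990, b = sin(fδ)/sin δ ≈ 2.532.
p = a·p₁ + b·p₂ ≈ (-0.070, -0.440, -0.895); φ = arcsin(p_z) ≈ -63.52°, λ = atan2(p_y, p_x) ≈ -98.97°.

≈ lat -64°, lon -99°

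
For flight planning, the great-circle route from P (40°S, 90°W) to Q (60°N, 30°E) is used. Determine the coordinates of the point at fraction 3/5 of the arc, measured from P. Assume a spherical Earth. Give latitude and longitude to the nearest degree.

≈ (30°N, 42°W)

Convert each endpoint to a unit vector on the sphere (x = cos φ cos λ, y = cos φ sin λ, z = sin φ).
The central angle between the endpoints is δ = arccos(p₁·p₂) ≈ 2.416 rad (138.4°).
Interpolate at f = 3/5 with slerp weights a = sin((1−f)δ)/sin δ ≈ 1.240, b = sin(fδ)/sin δ ≈ 1.496.
p = a·p₁ + b·p₂ ≈ (0.648, -0.576, 0.498); φ = arcsin(p_z) ≈ 29.90°, λ = atan2(p_y, p_x) ≈ -41.64°.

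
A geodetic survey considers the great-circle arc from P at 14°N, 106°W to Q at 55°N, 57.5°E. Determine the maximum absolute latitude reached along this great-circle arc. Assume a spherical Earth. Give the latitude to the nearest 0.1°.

≈ 80.3°N

The great circle lies in the plane with unit normal n̂ = (p₁ × p₂)/|p₁ × p₂|.
Here n̂_z ≈ +0.168; the vertex latitude is φ_max = arccos|n̂_z| ≈ 80.3°.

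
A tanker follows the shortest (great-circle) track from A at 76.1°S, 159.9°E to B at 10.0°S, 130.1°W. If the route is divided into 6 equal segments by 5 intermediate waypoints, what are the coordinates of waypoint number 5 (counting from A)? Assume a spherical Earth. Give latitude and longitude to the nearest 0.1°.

Convert each endpoint to a unit vector on the sphere (x = cos φ cos λ, y = cos φ sin λ, z = sin φ).
The central angle between the endpoints is δ = arccos(p₁·p₂) ≈ 1.319 rad (75.6°).
Interpolate at f = 5/6 with slerp weights a = sin((1−f)δ)/sin δ ≈ 0.225, b = sin(fδ)/sin δ ≈ 0.920.
p = a·p₁ + b·p₂ ≈ (-0.634, -0.674, -0.378); φ = arcsin(p_z) ≈ -22.23°, λ = atan2(p_y, p_x) ≈ -133.25°.

≈ 22.2°S, 133.2°W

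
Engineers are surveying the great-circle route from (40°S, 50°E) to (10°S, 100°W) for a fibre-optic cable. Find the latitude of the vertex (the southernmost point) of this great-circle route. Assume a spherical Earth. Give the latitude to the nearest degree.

≈ 63°S

The great circle lies in the plane with unit normal n̂ = (p₁ × p₂)/|p₁ × p₂|.
Here n̂_z ≈ -0.449; the vertex latitude is φ_max = arccos|n̂_z| ≈ 63.3°.
Check via Clairaut: cos φ_max = |cos φ₁| · sin C = cos(40.0°)·sin(144.1°) ≈ 0.449, again giving ≈ 63.3°.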